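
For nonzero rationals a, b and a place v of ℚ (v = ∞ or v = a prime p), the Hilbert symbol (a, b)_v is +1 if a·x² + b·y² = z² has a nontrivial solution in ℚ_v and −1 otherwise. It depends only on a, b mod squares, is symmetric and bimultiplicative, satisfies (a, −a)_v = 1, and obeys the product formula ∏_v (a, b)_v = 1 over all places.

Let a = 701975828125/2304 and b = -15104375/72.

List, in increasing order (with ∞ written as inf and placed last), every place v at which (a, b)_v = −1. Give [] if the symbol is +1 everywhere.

(a, b) ≡ (13, -286) mod (ℚ^×)²; places V = {2, 3, 5, 11, 13, ∞}.
(a,b)_3: α=-2, u≡1; β=-2, v≡2 (mod 3); (1|3)=+1, (2|3)=-1; sign (−1)^0·+1^-2·-1^-2 = +1.
(a,b)_13: α=5, u≡3; β=3, v≡4 (mod 13); (3|13)=+1, (4|13)=+1; sign (−1)^0·+1^3·+1^5 = +1.
(a,b)_11: α=2, u≡10; β=1, v≡10 (mod 11); (10|11)=-1, (10|11)=-1; sign (−1)^0·-1^1·-1^2 = -1.
(a,b)_2: α=-8, β=-3; u≡5, v≡1 (mod 8); ε(u)ε(v)=0·0, αω(v)=-8·0, βω(u)=-3·1; sum ≡ 1  ⇒  -1.
(a,b)_5: α=6, u≡2; β=4, v≡4 (mod 5); (2|5)=-1, (4|5)=+1; sign (−1)^0·-1^4·+1^6 = +1.
(a,b)_∞: sgn(13)=+, sgn(-286)=−, so +1.
(13, -286 / ℚ) ramifies at {2, 11}: a division algebra.

[2, 11]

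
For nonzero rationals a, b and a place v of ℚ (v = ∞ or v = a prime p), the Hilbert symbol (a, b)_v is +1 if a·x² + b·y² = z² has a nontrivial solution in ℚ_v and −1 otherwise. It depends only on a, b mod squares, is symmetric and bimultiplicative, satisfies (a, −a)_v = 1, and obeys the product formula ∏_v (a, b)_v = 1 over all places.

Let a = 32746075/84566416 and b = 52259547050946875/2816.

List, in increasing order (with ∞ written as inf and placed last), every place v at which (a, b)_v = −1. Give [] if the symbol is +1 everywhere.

[5, 11, 17, 19]

Mod squares: a ≡ 1363, b ≡ 515185. Check v ∈ {∞, 2, 5, 11, 17, 19, 29, 31, 47}.
v=47: a=47^1·(≡20), b=47^2·(≡16) mod 47; (20|47)=-1, (16|47)=+1; (−1)^{1·2·23}·(-1)^2·(+1)^1 = +1.
v=2: v_2(a)=-4, v_2(b)=-8; units ≡ 3, 1 (mod 8); ε·ε+αω+βω = 1·0+-4·0+-8·1 ≡ 0  ⇒  (a,b)_2 = +1.
v=5: a=5^2·(≡3), b=5^5·(≡3) mod 5; (3|5)=-1, (3|5)=-1; (−1)^{2·5·2}·(-1)^5·(-1)^2 = -1.
v=29: a=29^1·(≡26), b=29^3·(≡26) mod 29; (26|29)=-1, (26|29)=-1; (−1)^{1·3·14}·(-1)^3·(-1)^1 = +1.
v=11: a=11^-4·(≡10), b=11^-1·(≡8) mod 11; (10|11)=-1, (8|11)=-1; (−1)^{-4·-1·5}·(-1)^-1·(-1)^-4 = -1.
v=∞: 1363 > 0 and 515185 > 0  ⇒  (a,b)_∞ = +1.
v=17: a=17^0·(≡12), b=17^1·(≡3) mod 17; (12|17)=-1, (3|17)=-1; (−1)^{0·1·8}·(-1)^1·(-1)^0 = -1.
v=19: a=19^-2·(≡10), b=19^1·(≡13) mod 19; (10|19)=-1, (13|19)=-1; (−1)^{-2·1·9}·(-1)^1·(-1)^-2 = -1.
v=31: a=31^2·(≡29), b=31^2·(≡6) mod 31; (29|31)=-1, (6|31)=-1; (−1)^{2·2·15}·(-1)^2·(-1)^2 = +1.
(1363, 515185 / ℚ) ramifies at {5, 11, 17, 19}: a division algebra.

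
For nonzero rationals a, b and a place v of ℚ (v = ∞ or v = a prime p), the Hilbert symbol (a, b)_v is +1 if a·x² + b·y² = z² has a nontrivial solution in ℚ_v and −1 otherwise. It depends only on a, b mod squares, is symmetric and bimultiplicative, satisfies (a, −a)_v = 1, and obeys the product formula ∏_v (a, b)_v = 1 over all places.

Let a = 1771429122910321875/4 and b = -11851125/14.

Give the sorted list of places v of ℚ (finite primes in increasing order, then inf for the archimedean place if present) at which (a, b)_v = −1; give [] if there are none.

(a, b) ≡ (715, -39270) mod (ℚ^×)²; places V = {2, 3, 5, 7, 11, 13, 17, ∞}.
(a,b)_3: α=4, u≡1; β=1, v≡2 (mod 3); (1|3)=+1, (2|3)=-1; sign (−1)^0·+1^1·-1^4 = +1.
(a,b)_13: α=5, u≡10; β=2, v≡10 (mod 13); (10|13)=+1, (10|13)=+1; sign (−1)^0·+1^2·+1^5 = +1.
(a,b)_∞: sgn(715)=+, sgn(-39270)=−, so +1.
(a,b)_7: α=2, u≡1; β=-1, v≡4 (mod 7); (1|7)=+1, (4|7)=+1; sign (−1)^0·+1^-1·+1^2 = +1.
(a,b)_11: α=3, u≡7; β=1, v≡3 (mod 11); (7|11)=-1, (3|11)=+1; sign (−1)^1·-1^1·+1^3 = +1.
(a,b)_5: α=5, u≡2; β=3, v≡4 (mod 5); (2|5)=-1, (4|5)=+1; sign (−1)^0·-1^3·+1^5 = -1.
(a,b)_2: α=-2, β=-1; u≡3, v≡5 (mod 8); ε(u)ε(v)=1·0, αω(v)=-2·1, βω(u)=-1·1; sum ≡ 1  ⇒  -1.
(a,b)_17: α=2, u≡1; β=1, v≡2 (mod 17); (1|17)=+1, (2|17)=+1; sign (−1)^0·+1^1·+1^2 = +1.
Ram(715, -39270) = {2, 5}; no ℚ_2-point on the conic.

[2, 5]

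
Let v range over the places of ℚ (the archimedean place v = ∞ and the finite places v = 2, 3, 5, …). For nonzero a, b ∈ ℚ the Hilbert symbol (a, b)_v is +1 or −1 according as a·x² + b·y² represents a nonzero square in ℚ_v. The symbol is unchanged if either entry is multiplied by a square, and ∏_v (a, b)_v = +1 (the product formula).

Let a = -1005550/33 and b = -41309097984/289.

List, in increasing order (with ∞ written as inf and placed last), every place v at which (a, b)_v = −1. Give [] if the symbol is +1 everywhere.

[2, inf]

Mod squares: a ≡ -7854, b ≡ -21. Check v ∈ {∞, 2, 3, 5, 7, 11, 13, 17}.
v=7: a=7^1·(≡5), b=7^3·(≡2) mod 7; (5|7)=-1, (2|7)=+1; (−1)^{1·3·3}·(-1)^3·(+1)^1 = +1.
v=17: a=17^1·(≡7), b=17^-2·(≡13) mod 17; (7|17)=-1, (13|17)=+1; (−1)^{1·-2·8}·(-1)^-2·(+1)^1 = +1.
v=∞: -7854 < 0 and -21 < 0  ⇒  (a,b)_∞ = -1.
v=2: v_2(a)=1, v_2(b)=12; units ≡ 1, 3 (mod 8); ε·ε+αω+βω = 0·1+1·1+12·0 ≡ 1  ⇒  (a,b)_2 = -1.
v=13: a=13^2·(≡8), b=13^0·(≡5) mod 13; (8|13)=-1, (5|13)=-1; (−1)^{2·0·6}·(-1)^0·(-1)^2 = +1.
v=3: a=3^-1·(≡1), b=3^5·(≡2) mod 3; (1|3)=+1, (2|3)=-1; (−1)^{-1·5·1}·(+1)^5·(-1)^-1 = +1.
v=5: a=5^2·(≡1), b=5^0·(≡4) mod 5; (1|5)=+1, (4|5)=+1; (−1)^{2·0·2}·(+1)^0·(+1)^2 = +1.
v=11: a=11^-1·(≡5), b=11^2·(≡1) mod 11; (5|11)=+1, (1|11)=+1; (−1)^{-1·2·5}·(+1)^2·(+1)^-1 = +1.
Ram(-7854, -21) = {2, ∞}; no ℚ_2-point on the conic.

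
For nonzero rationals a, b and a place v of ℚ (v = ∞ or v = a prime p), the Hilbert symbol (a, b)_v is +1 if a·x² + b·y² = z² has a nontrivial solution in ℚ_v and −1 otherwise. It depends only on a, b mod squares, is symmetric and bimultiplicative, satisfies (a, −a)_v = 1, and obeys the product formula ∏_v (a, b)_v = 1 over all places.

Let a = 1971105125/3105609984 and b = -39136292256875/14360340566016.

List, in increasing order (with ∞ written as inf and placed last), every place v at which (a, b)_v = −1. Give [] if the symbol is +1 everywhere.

[]

(a, b) ≡ (5, -11) mod (ℚ^×)²; places V = {2, 3, 5, 11, 17, 19, 43, ∞}.
(a,b)_2: α=-8, β=-12; u≡5, v≡5 (mod 8); ε(u)ε(v)=0·0, αω(v)=-8·1, βω(u)=-12·1; sum ≡ 0  ⇒  +1.
(a,b)_11: α=2, u≡4; β=3, v≡10 (mod 11); (4|11)=+1, (10|11)=-1; sign (−1)^0·+1^3·-1^2 = +1.
(a,b)_5: α=3, u≡4; β=4, v≡4 (mod 5); (4|5)=+1, (4|5)=+1; sign (−1)^0·+1^4·+1^3 = +1.
(a,b)_3: α=-8, u≡2; β=-8, v≡1 (mod 3); (2|3)=-1, (1|3)=+1; sign (−1)^0·-1^-8·+1^-8 = +1.
(a,b)_19: α=4, u≡1; β=6, v≡3 (mod 19); (1|19)=+1, (3|19)=-1; sign (−1)^0·+1^6·-1^4 = +1.
(a,b)_43: α=-2, u≡18; β=-2, v≡3 (mod 43); (18|43)=-1, (3|43)=-1; sign (−1)^0·-1^-2·-1^-2 = +1.
(a,b)_∞: sgn(5)=+, sgn(-11)=−, so +1.
(a,b)_17: α=0, u≡14; β=-2, v≡3 (mod 17); (14|17)=-1, (3|17)=-1; sign (−1)^0·-1^-2·-1^0 = +1.
Every local symbol is +1, so the conic 5·x² + -11·y² = z² has ℚ_v-points for all v and hence a ℚ-point; (a, b / ℚ) ≅ M_2(ℚ).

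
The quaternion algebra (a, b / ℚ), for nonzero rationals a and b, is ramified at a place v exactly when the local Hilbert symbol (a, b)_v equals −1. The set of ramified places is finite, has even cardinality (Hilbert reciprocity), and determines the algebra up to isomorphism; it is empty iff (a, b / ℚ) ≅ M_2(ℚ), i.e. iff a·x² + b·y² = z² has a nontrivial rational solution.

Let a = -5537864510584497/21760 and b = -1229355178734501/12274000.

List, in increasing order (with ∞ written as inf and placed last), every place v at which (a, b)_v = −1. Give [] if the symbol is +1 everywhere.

[2, 5, 7, 13, 17, 37, 43, inf]

(a, b) ≡ (-946645, -504561785) mod (ℚ^×)²; places V = {2, 3, 5, 7, 13, 17, 19, 37, 41, 43, ∞}.
(a,b)_5: α=-1, u≡4; β=-3, v≡2 (mod 5); (4|5)=+1, (2|5)=-1; sign (−1)^0·+1^-3·-1^-1 = -1.
(a,b)_13: α=2, u≡6; β=3, v≡10 (mod 13); (6|13)=-1, (10|13)=+1; sign (−1)^0·-1^3·+1^2 = -1.
(a,b)_7: α=5, u≡3; β=1, v≡3 (mod 7); (3|7)=-1, (3|7)=-1; sign (−1)^1·-1^1·-1^5 = -1.
(a,b)_3: α=6, u≡2; β=6, v≡1 (mod 3); (2|3)=-1, (1|3)=+1; sign (−1)^0·-1^6·+1^6 = +1.
(a,b)_41: α=2, u≡36; β=3, v≡7 (mod 41); (36|41)=+1, (7|41)=-1; sign (−1)^0·+1^3·-1^2 = +1.
(a,b)_19: α=0, u≡1; β=-2, v≡4 (mod 19); (1|19)=+1, (4|19)=+1; sign (−1)^0·+1^-2·+1^0 = +1.
(a,b)_37: α=1, u≡20; β=1, v≡30 (mod 37); (20|37)=-1, (30|37)=+1; sign (−1)^0·-1^1·+1^1 = -1.
(a,b)_2: α=-8, β=-4; u≡3, v≡7 (mod 8); ε(u)ε(v)=1·1, αω(v)=-8·0, βω(u)=-4·1; sum ≡ 1  ⇒  -1.
(a,b)_∞: sgn(-946645)=−, sgn(-504561785)=−, so -1.
(a,b)_17: α=-1, u≡3; β=-1, v≡15 (mod 17); (3|17)=-1, (15|17)=+1; sign (−1)^0·-1^-1·+1^-1 = -1.
(a,b)_43: α=1, u≡41; β=1, v≡25 (mod 43); (41|43)=+1, (25|43)=+1; sign (−1)^1·+1^1·+1^1 = -1.
|Ram(-946645, -504561785)| = 8, even; anisotropic at {2, 5, 7, 13, 17, 37, 43, ∞}.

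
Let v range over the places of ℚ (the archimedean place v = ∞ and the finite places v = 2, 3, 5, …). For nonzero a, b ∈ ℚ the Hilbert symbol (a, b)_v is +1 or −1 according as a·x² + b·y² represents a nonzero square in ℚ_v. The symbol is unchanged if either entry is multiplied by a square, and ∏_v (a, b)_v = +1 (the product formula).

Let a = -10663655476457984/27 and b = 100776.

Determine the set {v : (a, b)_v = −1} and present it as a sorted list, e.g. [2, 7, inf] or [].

[3, 13]

(a, b) ≡ (-13398, 25194) mod (ℚ^×)²; places V = {2, 3, 7, 11, 13, 17, 19, 23, 29, ∞}.
(a,b)_∞: sgn(-13398)=−, sgn(25194)=+, so +1.
(a,b)_23: α=2, u≡22; β=0, v≡13 (mod 23); (22|23)=-1, (13|23)=+1; sign (−1)^0·-1^0·+1^2 = +1.
(a,b)_11: α=1, u≡1; β=0, v≡5 (mod 11); (1|11)=+1, (5|11)=+1; sign (−1)^0·+1^0·+1^1 = +1.
(a,b)_17: α=2, u≡13; β=1, v≡12 (mod 17); (13|17)=+1, (12|17)=-1; sign (−1)^0·+1^1·-1^2 = +1.
(a,b)_19: α=2, u≡11; β=1, v≡3 (mod 19); (11|19)=+1, (3|19)=-1; sign (−1)^0·+1^1·-1^2 = +1.
(a,b)_3: α=-3, u≡1; β=1, v≡1 (mod 3); (1|3)=+1, (1|3)=+1; sign (−1)^1·+1^1·+1^-3 = -1.
(a,b)_29: α=1, u≡14; β=0, v≡1 (mod 29); (14|29)=-1, (1|29)=+1; sign (−1)^0·-1^0·+1^1 = +1.
(a,b)_13: α=2, u≡7; β=1, v≡4 (mod 13); (7|13)=-1, (4|13)=+1; sign (−1)^0·-1^1·+1^2 = -1.
(a,b)_7: α=1, u≡2; β=0, v≡4 (mod 7); (2|7)=+1, (4|7)=+1; sign (−1)^0·+1^0·+1^1 = +1.
(a,b)_2: α=9, β=3; u≡5, v≡5 (mod 8); ε(u)ε(v)=0·0, αω(v)=9·1, βω(u)=3·1; sum ≡ 0  ⇒  +1.
(-13398, 25194 / ℚ) ramifies at {3, 13}: a division algebra.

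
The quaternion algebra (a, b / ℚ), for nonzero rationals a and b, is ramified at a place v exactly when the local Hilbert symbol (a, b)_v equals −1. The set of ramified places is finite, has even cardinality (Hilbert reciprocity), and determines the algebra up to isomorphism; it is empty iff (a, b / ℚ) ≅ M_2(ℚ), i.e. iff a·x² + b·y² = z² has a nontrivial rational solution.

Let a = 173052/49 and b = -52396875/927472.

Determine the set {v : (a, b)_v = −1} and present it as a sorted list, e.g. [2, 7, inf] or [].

[2, 5, 7, 19]

Mod squares: a ≡ 4807, b ≡ -805. Check v ∈ {∞, 2, 3, 5, 7, 11, 13, 19, 23}.
v=2: v_2(a)=2, v_2(b)=-4; units ≡ 7, 3 (mod 8); ε·ε+αω+βω = 1·1+2·1+-4·0 ≡ 1  ⇒  (a,b)_2 = -1.
v=19: a=19^1·(≡11), b=19^0·(≡15) mod 19; (11|19)=+1, (15|19)=-1; (−1)^{1·0·9}·(+1)^0·(-1)^1 = -1.
v=23: a=23^1·(≡1), b=23^1·(≡7) mod 23; (1|23)=+1, (7|23)=-1; (−1)^{1·1·11}·(+1)^1·(-1)^1 = +1.
v=5: a=5^0·(≡3), b=5^5·(≡4) mod 5; (3|5)=-1, (4|5)=+1; (−1)^{0·5·2}·(-1)^5·(+1)^0 = -1.
v=7: a=7^-2·(≡5), b=7^-3·(≡4) mod 7; (5|7)=-1, (4|7)=+1; (−1)^{-2·-3·3}·(-1)^-3·(+1)^-2 = -1.
v=∞: 4807 > 0 and -805 < 0  ⇒  (a,b)_∞ = +1.
v=13: a=13^0·(≡10), b=13^-2·(≡1) mod 13; (10|13)=+1, (1|13)=+1; (−1)^{0·-2·6}·(+1)^-2·(+1)^0 = +1.
v=11: a=11^1·(≡7), b=11^0·(≡9) mod 11; (7|11)=-1, (9|11)=+1; (−1)^{1·0·5}·(-1)^0·(+1)^1 = +1.
v=3: a=3^2·(≡1), b=3^6·(≡2) mod 3; (1|3)=+1, (2|3)=-1; (−1)^{2·6·1}·(+1)^6·(-1)^2 = +1.
Ram(4807, -805) = {2, 5, 7, 19}; no ℚ_2-point on the conic.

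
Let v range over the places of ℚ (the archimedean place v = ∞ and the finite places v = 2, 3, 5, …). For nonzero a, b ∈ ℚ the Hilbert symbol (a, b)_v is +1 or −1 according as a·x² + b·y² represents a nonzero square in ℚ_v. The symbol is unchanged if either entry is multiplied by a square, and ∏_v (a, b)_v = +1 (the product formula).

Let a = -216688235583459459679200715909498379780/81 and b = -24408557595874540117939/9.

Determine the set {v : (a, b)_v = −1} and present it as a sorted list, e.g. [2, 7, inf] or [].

(a, b) ≡ (-1626905, -27931) mod (ℚ^×)²; places V = {2, 3, 5, 7, 13, 17, 23, 31, 43, 47, 53, ∞}.
(a,b)_23: α=3, u≡2; β=2, v≡7 (mod 23); (2|23)=+1, (7|23)=-1; sign (−1)^0·+1^2·-1^3 = -1.
(a,b)_47: α=3, u≡21; β=2, v≡7 (mod 47); (21|47)=+1, (7|47)=+1; sign (−1)^0·+1^2·+1^3 = +1.
(a,b)_7: α=3, u≡6; β=2, v≡5 (mod 7); (6|7)=-1, (5|7)=-1; sign (−1)^0·-1^2·-1^3 = -1.
(a,b)_53: α=2, u≡17; β=1, v≡26 (mod 53); (17|53)=+1, (26|53)=-1; sign (−1)^0·+1^1·-1^2 = +1.
(a,b)_13: α=6, u≡2; β=4, v≡6 (mod 13); (2|13)=-1, (6|13)=-1; sign (−1)^0·-1^4·-1^6 = +1.
(a,b)_17: α=6, u≡7; β=3, v≡12 (mod 17); (7|17)=-1, (12|17)=-1; sign (−1)^0·-1^3·-1^6 = -1.
(a,b)_2: α=2, β=0; u≡7, v≡5 (mod 8); ε(u)ε(v)=1·0, αω(v)=2·1, βω(u)=0·0; sum ≡ 0  ⇒  +1.
(a,b)_31: α=2, u≡13; β=1, v≡30 (mod 31); (13|31)=-1, (30|31)=-1; sign (−1)^0·-1^1·-1^2 = -1.
(a,b)_43: α=3, u≡20; β=2, v≡30 (mod 43); (20|43)=-1, (30|43)=-1; sign (−1)^0·-1^2·-1^3 = -1.
(a,b)_3: α=-4, u≡1; β=-2, v≡2 (mod 3); (1|3)=+1, (2|3)=-1; sign (−1)^0·+1^-2·-1^-4 = +1.
(a,b)_∞: sgn(-1626905)=−, sgn(-27931)=−, so -1.
(a,b)_5: α=1, u≡4; β=0, v≡4 (mod 5); (4|5)=+1, (4|5)=+1; sign (−1)^0·+1^0·+1^1 = +1.
Ram(-1626905, -27931) = {7, 17, 23, 31, 43, ∞}; no ℚ_7-point on the conic.

[7, 17, 23, 31, 43, inf]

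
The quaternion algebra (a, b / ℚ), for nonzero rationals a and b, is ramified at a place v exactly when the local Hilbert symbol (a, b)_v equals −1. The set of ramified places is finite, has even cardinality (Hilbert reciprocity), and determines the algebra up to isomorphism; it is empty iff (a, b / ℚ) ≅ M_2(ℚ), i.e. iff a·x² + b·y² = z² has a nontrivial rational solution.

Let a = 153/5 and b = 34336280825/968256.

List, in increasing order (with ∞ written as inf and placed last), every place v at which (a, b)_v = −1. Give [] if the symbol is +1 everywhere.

[5, 11]

Mod squares: a ≡ 85, b ≡ 572033. Check v ∈ {∞, 2, 3, 5, 7, 11, 17, 19, 23, 41}.
v=2: v_2(a)=0, v_2(b)=-6; units ≡ 5, 1 (mod 8); ε·ε+αω+βω = 0·0+0·0+-6·1 ≡ 0  ⇒  (a,b)_2 = +1.
v=7: a=7^0·(≡4), b=7^5·(≡2) mod 7; (4|7)=+1, (2|7)=+1; (−1)^{0·5·3}·(+1)^5·(+1)^0 = +1.
v=∞: 85 > 0 and 572033 > 0  ⇒  (a,b)_∞ = +1.
v=3: a=3^2·(≡1), b=3^-2·(≡2) mod 3; (1|3)=+1, (2|3)=-1; (−1)^{2·-2·1}·(+1)^-2·(-1)^2 = +1.
v=11: a=11^0·(≡2), b=11^1·(≡7) mod 11; (2|11)=-1, (7|11)=-1; (−1)^{0·1·5}·(-1)^1·(-1)^0 = -1.
v=23: a=23^0·(≡3), b=23^1·(≡3) mod 23; (3|23)=+1, (3|23)=+1; (−1)^{0·1·11}·(+1)^1·(+1)^0 = +1.
v=17: a=17^1·(≡12), b=17^1·(≡14) mod 17; (12|17)=-1, (14|17)=-1; (−1)^{1·1·8}·(-1)^1·(-1)^1 = +1.
v=19: a=19^0·(≡4), b=19^1·(≡17) mod 19; (4|19)=+1, (17|19)=+1; (−1)^{0·1·9}·(+1)^1·(+1)^0 = +1.
v=5: a=5^-1·(≡3), b=5^2·(≡3) mod 5; (3|5)=-1, (3|5)=-1; (−1)^{-1·2·2}·(-1)^2·(-1)^-1 = -1.
v=41: a=41^0·(≡6), b=41^-2·(≡21) mod 41; (6|41)=-1, (21|41)=+1; (−1)^{0·-2·20}·(-1)^-2·(+1)^0 = +1.
|Ram(85, 572033)| = 2, even; anisotropic at {5, 11}.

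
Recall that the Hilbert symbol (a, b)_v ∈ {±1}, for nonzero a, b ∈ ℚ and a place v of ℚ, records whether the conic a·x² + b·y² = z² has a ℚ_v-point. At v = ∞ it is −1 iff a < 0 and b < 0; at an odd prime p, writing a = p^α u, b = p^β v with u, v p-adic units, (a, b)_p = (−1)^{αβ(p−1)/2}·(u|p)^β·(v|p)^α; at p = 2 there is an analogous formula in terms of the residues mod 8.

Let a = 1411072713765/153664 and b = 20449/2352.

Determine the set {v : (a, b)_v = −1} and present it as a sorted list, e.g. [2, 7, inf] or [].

[3, 5, 19, 29]

(a, b) ≡ (63365, 3) mod (ℚ^×)²; places V = {2, 3, 5, 7, 11, 13, 19, 23, 29, ∞}.
(a,b)_13: α=2, u≡4; β=2, v≡9 (mod 13); (4|13)=+1, (9|13)=+1; sign (−1)^0·+1^2·+1^2 = +1.
(a,b)_7: α=-4, u≡1; β=-2, v≡5 (mod 7); (1|7)=+1, (5|7)=-1; sign (−1)^0·+1^-2·-1^-4 = +1.
(a,b)_2: α=-6, β=-4; u≡5, v≡3 (mod 8); ε(u)ε(v)=0·1, αω(v)=-6·1, βω(u)=-4·1; sum ≡ 0  ⇒  +1.
(a,b)_19: α=1, u≡10; β=0, v≡13 (mod 19); (10|19)=-1, (13|19)=-1; sign (−1)^0·-1^0·-1^1 = -1.
(a,b)_23: α=1, u≡12; β=0, v≡8 (mod 23); (12|23)=+1, (8|23)=+1; sign (−1)^0·+1^0·+1^1 = +1.
(a,b)_29: α=1, u≡8; β=0, v≡11 (mod 29); (8|29)=-1, (11|29)=-1; sign (−1)^0·-1^0·-1^1 = -1.
(a,b)_3: α=2, u≡2; β=-1, v≡1 (mod 3); (2|3)=-1, (1|3)=+1; sign (−1)^0·-1^-1·+1^2 = -1.
(a,b)_5: α=1, u≡2; β=0, v≡2 (mod 5); (2|5)=-1, (2|5)=-1; sign (−1)^0·-1^0·-1^1 = -1.
(a,b)_∞: sgn(63365)=+, sgn(3)=+, so +1.
(a,b)_11: α=4, u≡3; β=2, v≡9 (mod 11); (3|11)=+1, (9|11)=+1; sign (−1)^0·+1^2·+1^4 = +1.
Ram(63365, 3) = {3, 5, 19, 29}; no ℚ_3-point on the conic.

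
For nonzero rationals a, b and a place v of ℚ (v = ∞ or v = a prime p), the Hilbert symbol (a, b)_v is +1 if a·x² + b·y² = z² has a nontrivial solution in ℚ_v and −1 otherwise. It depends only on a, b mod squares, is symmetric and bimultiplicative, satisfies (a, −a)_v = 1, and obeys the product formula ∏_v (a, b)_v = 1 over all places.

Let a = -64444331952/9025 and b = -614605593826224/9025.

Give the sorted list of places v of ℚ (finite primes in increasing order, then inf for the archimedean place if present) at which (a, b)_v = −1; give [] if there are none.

[3, inf]

Mod squares: a ≡ -187, b ≡ -51. Check v ∈ {∞, 2, 3, 5, 7, 11, 13, 17, 19}.
v=17: a=17^3·(≡3), b=17^5·(≡14) mod 17; (3|17)=-1, (14|17)=-1; (−1)^{3·5·8}·(-1)^5·(-1)^3 = +1.
v=13: a=13^2·(≡2), b=13^2·(≡3) mod 13; (2|13)=-1, (3|13)=+1; (−1)^{2·2·6}·(-1)^2·(+1)^2 = +1.
v=3: a=3^2·(≡2), b=3^3·(≡1) mod 3; (2|3)=-1, (1|3)=+1; (−1)^{2·3·1}·(-1)^3·(+1)^2 = -1.
v=5: a=5^-2·(≡3), b=5^-2·(≡1) mod 5; (3|5)=-1, (1|5)=+1; (−1)^{-2·-2·2}·(-1)^-2·(+1)^-2 = +1.
v=19: a=19^-2·(≡10), b=19^-2·(≡9) mod 19; (10|19)=-1, (9|19)=+1; (−1)^{-2·-2·9}·(-1)^-2·(+1)^-2 = +1.
v=2: v_2(a)=4, v_2(b)=4; units ≡ 5, 5 (mod 8); ε·ε+αω+βω = 0·0+4·1+4·1 ≡ 0  ⇒  (a,b)_2 = +1.
v=11: a=11^1·(≡5), b=11^2·(≡1) mod 11; (5|11)=+1, (1|11)=+1; (−1)^{1·2·5}·(+1)^2·(+1)^1 = +1.
v=∞: -187 < 0 and -51 < 0  ⇒  (a,b)_∞ = -1.
v=7: a=7^2·(≡1), b=7^2·(≡3) mod 7; (1|7)=+1, (3|7)=-1; (−1)^{2·2·3}·(+1)^2·(-1)^2 = +1.
(-187, -51 / ℚ) ramifies at {3, ∞}: a division algebra.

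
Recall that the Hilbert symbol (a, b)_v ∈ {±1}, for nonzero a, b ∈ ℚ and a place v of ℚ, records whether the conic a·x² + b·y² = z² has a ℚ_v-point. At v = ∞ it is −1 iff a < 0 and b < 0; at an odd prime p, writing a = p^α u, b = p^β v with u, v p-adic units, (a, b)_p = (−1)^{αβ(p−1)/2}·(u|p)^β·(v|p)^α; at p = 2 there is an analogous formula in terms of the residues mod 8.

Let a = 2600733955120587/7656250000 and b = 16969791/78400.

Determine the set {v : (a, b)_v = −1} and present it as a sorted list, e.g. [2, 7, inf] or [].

Mod squares: a ≡ 28083, b ≡ 111. Check v ∈ {∞, 2, 3, 5, 7, 11, 13, 17, 23, 37}.
v=7: a=7^-2·(≡5), b=7^-2·(≡5) mod 7; (5|7)=-1, (5|7)=-1; (−1)^{-2·-2·3}·(-1)^-2·(-1)^-2 = +1.
v=11: a=11^1·(≡5), b=11^0·(≡1) mod 11; (5|11)=+1, (1|11)=+1; (−1)^{1·0·5}·(+1)^0·(+1)^1 = +1.
v=5: a=5^-10·(≡3), b=5^-2·(≡1) mod 5; (3|5)=-1, (1|5)=+1; (−1)^{-10·-2·2}·(-1)^-2·(+1)^-10 = +1.
v=2: v_2(a)=-4, v_2(b)=-6; units ≡ 3, 7 (mod 8); ε·ε+αω+βω = 1·1+-4·0+-6·1 ≡ 1  ⇒  (a,b)_2 = -1.
v=∞: 28083 > 0 and 111 > 0  ⇒  (a,b)_∞ = +1.
v=3: a=3^9·(≡1), b=3^1·(≡1) mod 3; (1|3)=+1, (1|3)=+1; (−1)^{9·1·1}·(+1)^1·(+1)^9 = -1.
v=37: a=37^1·(≡22), b=37^1·(≡3) mod 37; (22|37)=-1, (3|37)=+1; (−1)^{1·1·18}·(-1)^1·(+1)^1 = -1.
v=23: a=23^1·(≡12), b=23^2·(≡14) mod 23; (12|23)=+1, (14|23)=-1; (−1)^{1·2·11}·(+1)^2·(-1)^1 = -1.
v=17: a=17^4·(≡16), b=17^2·(≡4) mod 17; (16|17)=+1, (4|17)=+1; (−1)^{4·2·8}·(+1)^2·(+1)^4 = +1.
v=13: a=13^2·(≡1), b=13^0·(≡2) mod 13; (1|13)=+1, (2|13)=-1; (−1)^{2·0·6}·(+1)^0·(-1)^2 = +1.
Ram(28083, 111) = {2, 3, 23, 37}; no ℚ_2-point on the conic.

[2, 3, 23, 37]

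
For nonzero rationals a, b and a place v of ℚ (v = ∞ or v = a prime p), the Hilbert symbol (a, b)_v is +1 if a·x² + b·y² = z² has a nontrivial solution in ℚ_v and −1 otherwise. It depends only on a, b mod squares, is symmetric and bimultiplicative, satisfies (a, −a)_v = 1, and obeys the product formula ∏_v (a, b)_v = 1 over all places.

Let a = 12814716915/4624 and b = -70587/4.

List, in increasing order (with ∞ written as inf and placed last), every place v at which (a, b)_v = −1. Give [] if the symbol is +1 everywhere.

[3, 5]

(a, b) ≡ (29058315, -7843) mod (ℚ^×)²; places V = {2, 3, 5, 7, 11, 13, 17, 19, 23, 31, ∞}.
(a,b)_∞: sgn(29058315)=+, sgn(-7843)=−, so +1.
(a,b)_19: α=1, u≡13; β=0, v≡9 (mod 19); (13|19)=-1, (9|19)=+1; sign (−1)^0·-1^0·+1^1 = +1.
(a,b)_5: α=1, u≡2; β=0, v≡2 (mod 5); (2|5)=-1, (2|5)=-1; sign (−1)^0·-1^0·-1^1 = -1.
(a,b)_11: α=1, u≡1; β=1, v≡10 (mod 11); (1|11)=+1, (10|11)=-1; sign (−1)^1·+1^1·-1^1 = +1.
(a,b)_17: α=-2, u≡11; β=0, v≡12 (mod 17); (11|17)=-1, (12|17)=-1; sign (−1)^0·-1^0·-1^-2 = +1.
(a,b)_2: α=-4, β=-2; u≡3, v≡5 (mod 8); ε(u)ε(v)=1·0, αω(v)=-4·1, βω(u)=-2·1; sum ≡ 0  ⇒  +1.
(a,b)_13: α=1, u≡12; β=0, v≡4 (mod 13); (12|13)=+1, (4|13)=+1; sign (−1)^0·+1^0·+1^1 = +1.
(a,b)_3: α=3, u≡2; β=2, v≡2 (mod 3); (2|3)=-1, (2|3)=-1; sign (−1)^0·-1^2·-1^3 = -1.
(a,b)_23: α=1, u≡14; β=1, v≡9 (mod 23); (14|23)=-1, (9|23)=+1; sign (−1)^1·-1^1·+1^1 = +1.
(a,b)_31: α=1, u≡19; β=1, v≡12 (mod 31); (19|31)=+1, (12|31)=-1; sign (−1)^1·+1^1·-1^1 = +1.
(a,b)_7: α=2, u≡3; β=0, v≡2 (mod 7); (3|7)=-1, (2|7)=+1; sign (−1)^0·-1^0·+1^2 = +1.
(29058315, -7843 / ℚ) ramifies at {3, 5}: a division algebra.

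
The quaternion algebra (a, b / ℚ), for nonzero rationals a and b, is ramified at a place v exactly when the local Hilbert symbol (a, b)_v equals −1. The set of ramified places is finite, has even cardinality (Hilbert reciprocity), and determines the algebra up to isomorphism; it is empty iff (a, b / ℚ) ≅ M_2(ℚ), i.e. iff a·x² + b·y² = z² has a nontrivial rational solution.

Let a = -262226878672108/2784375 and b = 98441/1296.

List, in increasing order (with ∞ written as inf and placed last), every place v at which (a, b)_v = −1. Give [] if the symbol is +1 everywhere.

[11, 41]

(a, b) ≡ (-63085, 41) mod (ℚ^×)²; places V = {2, 3, 5, 7, 11, 17, 31, 37, 41, ∞}.
(a,b)_41: α=2, u≡34; β=1, v≡37 (mod 41); (34|41)=-1, (37|41)=+1; sign (−1)^0·-1^1·+1^2 = -1.
(a,b)_2: α=2, β=-4; u≡3, v≡1 (mod 8); ε(u)ε(v)=1·0, αω(v)=2·0, βω(u)=-4·1; sum ≡ 0  ⇒  +1.
(a,b)_11: α=-1, u≡6; β=0, v≡10 (mod 11); (6|11)=-1, (10|11)=-1; sign (−1)^0·-1^0·-1^-1 = -1.
(a,b)_5: α=-5, u≡2; β=0, v≡1 (mod 5); (2|5)=-1, (1|5)=+1; sign (−1)^0·-1^0·+1^-5 = +1.
(a,b)_37: α=1, u≡3; β=0, v≡21 (mod 37); (3|37)=+1, (21|37)=+1; sign (−1)^0·+1^0·+1^1 = +1.
(a,b)_17: α=2, u≡9; β=0, v≡7 (mod 17); (9|17)=+1, (7|17)=-1; sign (−1)^0·+1^0·-1^2 = +1.
(a,b)_31: α=1, u≡15; β=0, v≡18 (mod 31); (15|31)=-1, (18|31)=+1; sign (−1)^0·-1^0·+1^1 = +1.
(a,b)_3: α=-4, u≡2; β=-4, v≡2 (mod 3); (2|3)=-1, (2|3)=-1; sign (−1)^0·-1^-4·-1^-4 = +1.
(a,b)_7: α=6, u≡6; β=4, v≡6 (mod 7); (6|7)=-1, (6|7)=-1; sign (−1)^0·-1^4·-1^6 = +1.
(a,b)_∞: sgn(-63085)=−, sgn(41)=+, so +1.
(-63085, 41 / ℚ) ramifies at {11, 41}: a division algebra.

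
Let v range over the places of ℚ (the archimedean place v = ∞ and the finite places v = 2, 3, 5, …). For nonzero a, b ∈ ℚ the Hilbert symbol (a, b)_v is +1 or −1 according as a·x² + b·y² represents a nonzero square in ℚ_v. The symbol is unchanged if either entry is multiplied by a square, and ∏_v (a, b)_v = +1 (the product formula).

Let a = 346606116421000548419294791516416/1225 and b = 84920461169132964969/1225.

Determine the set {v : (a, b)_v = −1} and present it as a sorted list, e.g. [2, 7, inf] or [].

[11, 17, 19, 29]

(a, b) ≡ (215441, 5994329) mod (ℚ^×)²; places V = {2, 3, 5, 7, 11, 17, 19, 23, 29, 43, ∞}.
(a,b)_29: α=5, u≡13; β=3, v≡11 (mod 29); (13|29)=+1, (11|29)=-1; sign (−1)^0·+1^3·-1^5 = -1.
(a,b)_23: α=5, u≡8; β=3, v≡22 (mod 23); (8|23)=+1, (22|23)=-1; sign (−1)^1·+1^3·-1^5 = +1.
(a,b)_7: α=-2, u≡1; β=-2, v≡5 (mod 7); (1|7)=+1, (5|7)=-1; sign (−1)^0·+1^-2·-1^-2 = +1.
(a,b)_43: α=2, u≡41; β=1, v≡21 (mod 43); (41|43)=+1, (21|43)=+1; sign (−1)^0·+1^1·+1^2 = +1.
(a,b)_19: α=5, u≡3; β=3, v≡10 (mod 19); (3|19)=-1, (10|19)=-1; sign (−1)^1·-1^3·-1^5 = -1.
(a,b)_11: α=4, u≡2; β=3, v≡2 (mod 11); (2|11)=-1, (2|11)=-1; sign (−1)^0·-1^3·-1^4 = -1.
(a,b)_5: α=-2, u≡4; β=-2, v≡1 (mod 5); (4|5)=+1, (1|5)=+1; sign (−1)^0·+1^-2·+1^-2 = +1.
(a,b)_17: α=1, u≡13; β=0, v≡7 (mod 17); (13|17)=+1, (7|17)=-1; sign (−1)^0·+1^0·-1^1 = -1.
(a,b)_∞: sgn(215441)=+, sgn(5994329)=+, so +1.
(a,b)_2: α=8, β=0; u≡1, v≡1 (mod 8); ε(u)ε(v)=0·0, αω(v)=8·0, βω(u)=0·0; sum ≡ 0  ⇒  +1.
(a,b)_3: α=2, u≡2; β=6, v≡2 (mod 3); (2|3)=-1, (2|3)=-1; sign (−1)^0·-1^6·-1^2 = +1.
(215441, 5994329 / ℚ) ramifies at {11, 17, 19, 29}: a division algebra.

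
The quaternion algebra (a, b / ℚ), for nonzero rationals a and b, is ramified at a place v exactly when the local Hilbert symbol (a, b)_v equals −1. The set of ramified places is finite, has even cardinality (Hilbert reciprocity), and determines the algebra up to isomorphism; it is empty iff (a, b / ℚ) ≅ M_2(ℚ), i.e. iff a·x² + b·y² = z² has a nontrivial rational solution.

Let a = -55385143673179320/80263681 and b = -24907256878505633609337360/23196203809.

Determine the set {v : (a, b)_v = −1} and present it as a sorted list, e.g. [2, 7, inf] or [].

[3, 5, 11, 13, 23, inf]

(a, b) ≡ (-1009470, -10465) mod (ℚ^×)²; places V = {2, 3, 5, 7, 11, 13, 17, 19, 23, 29, 31, ∞}.
(a,b)_29: α=0, u≡5; β=2, v≡16 (mod 29); (5|29)=+1, (16|29)=+1; sign (−1)^0·+1^2·+1^0 = +1.
(a,b)_2: α=3, β=4; u≡1, v≡7 (mod 8); ε(u)ε(v)=0·1, αω(v)=3·0, βω(u)=4·0; sum ≡ 0  ⇒  +1.
(a,b)_13: α=4, u≡5; β=5, v≡12 (mod 13); (5|13)=-1, (12|13)=+1; sign (−1)^0·-1^5·+1^4 = -1.
(a,b)_23: α=1, u≡19; β=1, v≡5 (mod 23); (19|23)=-1, (5|23)=-1; sign (−1)^1·-1^1·-1^1 = -1.
(a,b)_19: α=1, u≡18; β=2, v≡16 (mod 19); (18|19)=-1, (16|19)=+1; sign (−1)^0·-1^2·+1^1 = +1.
(a,b)_31: α=-2, u≡8; β=-2, v≡27 (mod 31); (8|31)=+1, (27|31)=-1; sign (−1)^0·+1^-2·-1^-2 = +1.
(a,b)_7: α=3, u≡2; β=5, v≡5 (mod 7); (2|7)=+1, (5|7)=-1; sign (−1)^1·+1^5·-1^3 = +1.
(a,b)_3: α=5, u≡2; β=10, v≡2 (mod 3); (2|3)=-1, (2|3)=-1; sign (−1)^0·-1^10·-1^5 = -1.
(a,b)_11: α=3, u≡4; β=2, v≡7 (mod 11); (4|11)=+1, (7|11)=-1; sign (−1)^0·+1^2·-1^3 = -1.
(a,b)_17: α=-4, u≡12; β=-6, v≡7 (mod 17); (12|17)=-1, (7|17)=-1; sign (−1)^0·-1^-6·-1^-4 = +1.
(a,b)_5: α=1, u≡1; β=1, v≡2 (mod 5); (1|5)=+1, (2|5)=-1; sign (−1)^0·+1^1·-1^1 = -1.
(a,b)_∞: sgn(-1009470)=−, sgn(-10465)=−, so -1.
(-1009470, -10465 / ℚ) ramifies at {3, 5, 11, 13, 23, ∞}: a division algebra.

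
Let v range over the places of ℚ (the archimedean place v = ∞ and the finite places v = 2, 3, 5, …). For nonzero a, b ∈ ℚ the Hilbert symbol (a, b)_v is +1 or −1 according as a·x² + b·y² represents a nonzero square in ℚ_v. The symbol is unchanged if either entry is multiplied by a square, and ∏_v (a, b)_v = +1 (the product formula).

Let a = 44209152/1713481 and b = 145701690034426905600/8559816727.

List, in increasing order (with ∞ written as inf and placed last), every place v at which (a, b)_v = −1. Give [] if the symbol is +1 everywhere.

(a, b) ≡ (533, 119567) mod (ℚ^×)²; places V = {2, 3, 5, 7, 11, 13, 17, 19, 29, 31, 41, ∞}.
(a,b)_7: α=-2, u≡2; β=-1, v≡2 (mod 7); (2|7)=+1, (2|7)=+1; sign (−1)^0·+1^-1·+1^-2 = +1.
(a,b)_∞: sgn(533)=+, sgn(119567)=+, so +1.
(a,b)_19: α=0, u≡7; β=5, v≡7 (mod 19); (7|19)=+1, (7|19)=+1; sign (−1)^0·+1^5·+1^0 = +1.
(a,b)_41: α=1, u≡6; β=2, v≡24 (mod 41); (6|41)=-1, (24|41)=-1; sign (−1)^0·-1^2·-1^1 = -1.
(a,b)_5: α=0, u≡2; β=2, v≡2 (mod 5); (2|5)=-1, (2|5)=-1; sign (−1)^0·-1^2·-1^0 = +1.
(a,b)_29: α=0, u≡10; β=1, v≡23 (mod 29); (10|29)=-1, (23|29)=+1; sign (−1)^0·-1^1·+1^0 = -1.
(a,b)_11: α=-2, u≡5; β=-4, v≡7 (mod 11); (5|11)=+1, (7|11)=-1; sign (−1)^0·+1^-4·-1^-2 = +1.
(a,b)_17: α=-2, u≡7; β=-4, v≡7 (mod 17); (7|17)=-1, (7|17)=-1; sign (−1)^0·-1^-4·-1^-2 = +1.
(a,b)_2: α=10, β=10; u≡5, v≡7 (mod 8); ε(u)ε(v)=0·1, αω(v)=10·0, βω(u)=10·1; sum ≡ 0  ⇒  +1.
(a,b)_3: α=4, u≡2; β=2, v≡2 (mod 3); (2|3)=-1, (2|3)=-1; sign (−1)^0·-1^2·-1^4 = +1.
(a,b)_31: α=0, u≡27; β=1, v≡27 (mod 31); (27|31)=-1, (27|31)=-1; sign (−1)^0·-1^1·-1^0 = -1.
(a,b)_13: α=1, u≡7; β=2, v≡6 (mod 13); (7|13)=-1, (6|13)=-1; sign (−1)^0·-1^2·-1^1 = -1.
Ram(533, 119567) = {13, 29, 31, 41}; no ℚ_13-point on the conic.

[13, 29, 31, 41]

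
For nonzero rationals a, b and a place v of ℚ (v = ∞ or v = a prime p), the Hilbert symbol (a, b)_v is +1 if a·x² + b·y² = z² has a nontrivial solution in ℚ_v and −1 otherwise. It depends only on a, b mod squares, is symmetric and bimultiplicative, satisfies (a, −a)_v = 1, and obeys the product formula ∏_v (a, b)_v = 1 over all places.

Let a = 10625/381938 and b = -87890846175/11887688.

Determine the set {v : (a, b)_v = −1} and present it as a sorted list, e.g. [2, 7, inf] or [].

Mod squares: a ≡ 34, b ≡ -33374. Check v ∈ {∞, 2, 3, 5, 11, 17, 19, 23, 37, 41, 53}.
v=19: a=19^-2·(≡12), b=19^0·(≡1) mod 19; (12|19)=-1, (1|19)=+1; (−1)^{-2·0·9}·(-1)^0·(+1)^-2 = +1.
v=5: a=5^4·(≡4), b=5^2·(≡1) mod 5; (4|5)=+1, (1|5)=+1; (−1)^{4·2·2}·(+1)^2·(+1)^4 = +1.
v=23: a=23^-2·(≡5), b=23^-2·(≡22) mod 23; (5|23)=-1, (22|23)=-1; (−1)^{-2·-2·11}·(-1)^-2·(-1)^-2 = +1.
v=11: a=11^0·(≡3), b=11^1·(≡6) mod 11; (3|11)=+1, (6|11)=-1; (−1)^{0·1·5}·(+1)^1·(-1)^0 = +1.
v=37: a=37^0·(≡28), b=37^1·(≡31) mod 37; (28|37)=+1, (31|37)=-1; (−1)^{0·1·18}·(+1)^1·(-1)^0 = +1.
v=53: a=53^0·(≡41), b=53^-2·(≡9) mod 53; (41|53)=-1, (9|53)=+1; (−1)^{0·-2·26}·(-1)^-2·(+1)^0 = +1.
v=3: a=3^0·(≡1), b=3^6·(≡1) mod 3; (1|3)=+1, (1|3)=+1; (−1)^{0·6·1}·(+1)^6·(+1)^0 = +1.
v=17: a=17^1·(≡4), b=17^2·(≡11) mod 17; (4|17)=+1, (11|17)=-1; (−1)^{1·2·8}·(+1)^2·(-1)^1 = -1.
v=41: a=41^0·(≡27), b=41^1·(≡28) mod 41; (27|41)=-1, (28|41)=-1; (−1)^{0·1·20}·(-1)^1·(-1)^0 = -1.
v=2: v_2(a)=-1, v_2(b)=-3; units ≡ 1, 1 (mod 8); ε·ε+αω+βω = 0·0+-1·0+-3·0 ≡ 0  ⇒  (a,b)_2 = +1.
v=∞: 34 > 0 and -33374 < 0  ⇒  (a,b)_∞ = +1.
Ram(34, -33374) = {17, 41}; no ℚ_17-point on the conic.

[17, 41]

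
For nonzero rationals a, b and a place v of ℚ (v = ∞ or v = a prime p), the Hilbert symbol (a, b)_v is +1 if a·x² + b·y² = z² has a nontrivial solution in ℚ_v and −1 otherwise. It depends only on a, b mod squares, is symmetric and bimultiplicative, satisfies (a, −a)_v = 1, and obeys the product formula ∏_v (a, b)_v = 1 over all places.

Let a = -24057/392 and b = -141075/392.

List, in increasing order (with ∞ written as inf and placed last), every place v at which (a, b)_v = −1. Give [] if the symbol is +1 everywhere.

[2, 3, 19, inf]

Mod squares: a ≡ -66, b ≡ -1254. Check v ∈ {∞, 2, 3, 5, 7, 11, 19}.
v=2: v_2(a)=-3, v_2(b)=-3; units ≡ 7, 5 (mod 8); ε·ε+αω+βω = 1·0+-3·1+-3·0 ≡ 1  ⇒  (a,b)_2 = -1.
v=∞: -66 < 0 and -1254 < 0  ⇒  (a,b)_∞ = -1.
v=11: a=11^1·(≡5), b=11^1·(≡8) mod 11; (5|11)=+1, (8|11)=-1; (−1)^{1·1·5}·(+1)^1·(-1)^1 = +1.
v=3: a=3^7·(≡2), b=3^3·(≡2) mod 3; (2|3)=-1, (2|3)=-1; (−1)^{7·3·1}·(-1)^3·(-1)^7 = -1.
v=7: a=7^-2·(≡2), b=7^-2·(≡3) mod 7; (2|7)=+1, (3|7)=-1; (−1)^{-2·-2·3}·(+1)^-2·(-1)^-2 = +1.
v=5: a=5^0·(≡4), b=5^2·(≡1) mod 5; (4|5)=+1, (1|5)=+1; (−1)^{0·2·2}·(+1)^2·(+1)^0 = +1.
v=19: a=19^0·(≡14), b=19^1·(≡13) mod 19; (14|19)=-1, (13|19)=-1; (−1)^{0·1·9}·(-1)^1·(-1)^0 = -1.
|Ram(-66, -1254)| = 4, even; anisotropic at {2, 3, 19, ∞}.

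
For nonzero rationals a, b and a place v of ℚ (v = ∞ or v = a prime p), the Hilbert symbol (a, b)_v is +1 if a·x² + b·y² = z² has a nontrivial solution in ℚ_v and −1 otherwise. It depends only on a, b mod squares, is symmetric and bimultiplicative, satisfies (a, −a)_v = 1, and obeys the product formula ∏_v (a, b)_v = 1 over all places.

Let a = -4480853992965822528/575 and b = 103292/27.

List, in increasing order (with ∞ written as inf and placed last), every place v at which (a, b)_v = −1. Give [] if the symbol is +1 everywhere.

Mod squares: a ≡ -198287439, b ≡ 1581. Check v ∈ {∞, 2, 3, 5, 7, 17, 19, 23, 31, 41}.
v=41: a=41^1·(≡40), b=41^0·(≡2) mod 41; (40|41)=+1, (2|41)=+1; (−1)^{1·0·20}·(+1)^0·(+1)^1 = +1.
v=3: a=3^5·(≡1), b=3^-3·(≡2) mod 3; (1|3)=+1, (2|3)=-1; (−1)^{5·-3·1}·(+1)^-3·(-1)^5 = +1.
v=7: a=7^1·(≡2), b=7^2·(≡6) mod 7; (2|7)=+1, (6|7)=-1; (−1)^{1·2·3}·(+1)^2·(-1)^1 = -1.
v=17: a=17^3·(≡10), b=17^1·(≡16) mod 17; (10|17)=-1, (16|17)=+1; (−1)^{3·1·8}·(-1)^1·(+1)^3 = -1.
v=19: a=19^3·(≡6), b=19^0·(≡1) mod 19; (6|19)=+1, (1|19)=+1; (−1)^{3·0·9}·(+1)^0·(+1)^3 = +1.
v=31: a=31^3·(≡14), b=31^1·(≡4) mod 31; (14|31)=+1, (4|31)=+1; (−1)^{3·1·15}·(+1)^1·(+1)^3 = -1.
v=2: v_2(a)=6, v_2(b)=2; units ≡ 1, 5 (mod 8); ε·ε+αω+βω = 0·0+6·1+2·0 ≡ 0  ⇒  (a,b)_2 = +1.
v=∞: -198287439 < 0 and 1581 > 0  ⇒  (a,b)_∞ = +1.
v=5: a=5^-2·(≡4), b=5^0·(≡1) mod 5; (4|5)=+1, (1|5)=+1; (−1)^{-2·0·2}·(+1)^0·(+1)^-2 = +1.
v=23: a=23^-1·(≡6), b=23^0·(≡17) mod 23; (6|23)=+1, (17|23)=-1; (−1)^{-1·0·11}·(+1)^0·(-1)^-1 = -1.
(-198287439, 1581 / ℚ) ramifies at {7, 17, 23, 31}: a division algebra.

[7, 17, 23, 31]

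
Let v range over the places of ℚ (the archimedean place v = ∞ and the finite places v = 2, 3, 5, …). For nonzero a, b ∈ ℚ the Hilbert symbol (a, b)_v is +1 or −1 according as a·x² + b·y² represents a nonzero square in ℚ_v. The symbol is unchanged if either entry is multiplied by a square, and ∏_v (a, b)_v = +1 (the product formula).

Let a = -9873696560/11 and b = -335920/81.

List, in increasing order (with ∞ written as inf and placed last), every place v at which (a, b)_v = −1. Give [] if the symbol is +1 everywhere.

Mod squares: a ≡ -385, b ≡ -20995. Check v ∈ {∞, 2, 3, 5, 7, 11, 13, 17, 19}.
v=17: a=17^2·(≡12), b=17^1·(≡10) mod 17; (12|17)=-1, (10|17)=-1; (−1)^{2·1·8}·(-1)^1·(-1)^2 = -1.
v=2: v_2(a)=4, v_2(b)=4; units ≡ 7, 5 (mod 8); ε·ε+αω+βω = 1·0+4·1+4·0 ≡ 0  ⇒  (a,b)_2 = +1.
v=13: a=13^2·(≡2), b=13^1·(≡10) mod 13; (2|13)=-1, (10|13)=+1; (−1)^{2·1·6}·(-1)^1·(+1)^2 = -1.
v=7: a=7^1·(≡1), b=7^0·(≡6) mod 7; (1|7)=+1, (6|7)=-1; (−1)^{1·0·3}·(+1)^0·(-1)^1 = -1.
v=11: a=11^-1·(≡9), b=11^0·(≡5) mod 11; (9|11)=+1, (5|11)=+1; (−1)^{-1·0·5}·(+1)^0·(+1)^-1 = +1.
v=∞: -385 < 0 and -20995 < 0  ⇒  (a,b)_∞ = -1.
v=3: a=3^0·(≡2), b=3^-4·(≡2) mod 3; (2|3)=-1, (2|3)=-1; (−1)^{0·-4·1}·(-1)^-4·(-1)^0 = +1.
v=19: a=19^2·(≡10), b=19^1·(≡17) mod 19; (10|19)=-1, (17|19)=+1; (−1)^{2·1·9}·(-1)^1·(+1)^2 = -1.
v=5: a=5^1·(≡3), b=5^1·(≡1) mod 5; (3|5)=-1, (1|5)=+1; (−1)^{1·1·2}·(-1)^1·(+1)^1 = -1.
|Ram(-385, -20995)| = 6, even; anisotropic at {5, 7, 13, 17, 19, ∞}.

[5, 7, 13, 17, 19, inf]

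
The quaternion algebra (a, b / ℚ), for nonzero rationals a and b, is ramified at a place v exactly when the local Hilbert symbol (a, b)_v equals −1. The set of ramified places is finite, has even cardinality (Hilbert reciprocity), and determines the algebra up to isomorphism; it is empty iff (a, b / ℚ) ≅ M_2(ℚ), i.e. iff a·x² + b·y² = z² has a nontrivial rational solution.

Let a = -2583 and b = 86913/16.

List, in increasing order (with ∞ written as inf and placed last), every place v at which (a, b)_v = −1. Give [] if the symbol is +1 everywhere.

[29, 41]

(a, b) ≡ (-287, 1073) mod (ℚ^×)²; places V = {2, 3, 7, 29, 37, 41, ∞}.
(a,b)_37: α=0, u≡7; β=1, v≡15 (mod 37); (7|37)=+1, (15|37)=-1; sign (−1)^0·+1^1·-1^0 = +1.
(a,b)_29: α=0, u≡27; β=1, v≡26 (mod 29); (27|29)=-1, (26|29)=-1; sign (−1)^0·-1^1·-1^0 = -1.
(a,b)_2: α=0, β=-4; u≡1, v≡1 (mod 8); ε(u)ε(v)=0·0, αω(v)=0·0, βω(u)=-4·0; sum ≡ 0  ⇒  +1.
(a,b)_3: α=2, u≡1; β=4, v≡2 (mod 3); (1|3)=+1, (2|3)=-1; sign (−1)^0·+1^4·-1^2 = +1.
(a,b)_41: α=1, u≡19; β=0, v≡38 (mod 41); (19|41)=-1, (38|41)=-1; sign (−1)^0·-1^0·-1^1 = -1.
(a,b)_7: α=1, u≡2; β=0, v≡4 (mod 7); (2|7)=+1, (4|7)=+1; sign (−1)^0·+1^0·+1^1 = +1.
(a,b)_∞: sgn(-287)=−, sgn(1073)=+, so +1.
(-287, 1073 / ℚ) ramifies at {29, 41}: a division algebra.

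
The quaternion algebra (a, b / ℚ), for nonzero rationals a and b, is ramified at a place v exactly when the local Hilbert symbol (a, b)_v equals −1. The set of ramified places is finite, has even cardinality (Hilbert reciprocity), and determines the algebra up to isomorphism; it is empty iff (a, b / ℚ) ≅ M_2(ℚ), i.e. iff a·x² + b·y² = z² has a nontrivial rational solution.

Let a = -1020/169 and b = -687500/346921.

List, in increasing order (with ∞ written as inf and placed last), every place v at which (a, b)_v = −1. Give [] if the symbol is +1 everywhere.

(a, b) ≡ (-255, -11) mod (ℚ^×)²; places V = {2, 3, 5, 11, 13, 17, 19, 31, ∞}.
(a,b)_5: α=1, u≡4; β=6, v≡1 (mod 5); (4|5)=+1, (1|5)=+1; sign (−1)^0·+1^6·+1^1 = +1.
(a,b)_2: α=2, β=2; u≡1, v≡5 (mod 8); ε(u)ε(v)=0·0, αω(v)=2·1, βω(u)=2·0; sum ≡ 0  ⇒  +1.
(a,b)_3: α=1, u≡2; β=0, v≡1 (mod 3); (2|3)=-1, (1|3)=+1; sign (−1)^0·-1^0·+1^1 = +1.
(a,b)_19: α=0, u≡16; β=-2, v≡10 (mod 19); (16|19)=+1, (10|19)=-1; sign (−1)^0·+1^-2·-1^0 = +1.
(a,b)_13: α=-2, u≡7; β=0, v≡6 (mod 13); (7|13)=-1, (6|13)=-1; sign (−1)^0·-1^0·-1^-2 = +1.
(a,b)_31: α=0, u≡29; β=-2, v≡4 (mod 31); (29|31)=-1, (4|31)=+1; sign (−1)^0·-1^-2·+1^0 = +1.
(a,b)_11: α=0, u≡9; β=1, v≡8 (mod 11); (9|11)=+1, (8|11)=-1; sign (−1)^0·+1^1·-1^0 = +1.
(a,b)_17: α=1, u≡9; β=0, v≡7 (mod 17); (9|17)=+1, (7|17)=-1; sign (−1)^0·+1^0·-1^1 = -1.
(a,b)_∞: sgn(-255)=−, sgn(-11)=−, so -1.
Ram(-255, -11) = {17, ∞}; no ℚ_17-point on the conic.

[17, inf]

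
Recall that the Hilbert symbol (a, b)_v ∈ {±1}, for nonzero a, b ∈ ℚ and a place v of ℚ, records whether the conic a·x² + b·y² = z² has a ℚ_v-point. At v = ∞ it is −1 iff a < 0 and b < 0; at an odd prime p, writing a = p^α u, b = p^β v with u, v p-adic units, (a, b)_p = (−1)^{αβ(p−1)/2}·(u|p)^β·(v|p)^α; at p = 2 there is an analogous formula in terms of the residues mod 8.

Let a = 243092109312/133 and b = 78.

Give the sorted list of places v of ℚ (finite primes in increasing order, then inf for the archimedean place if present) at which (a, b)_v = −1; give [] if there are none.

(a, b) ≡ (2306486, 78) mod (ℚ^×)²; places V = {2, 3, 7, 13, 19, 23, 29, ∞}.
(a,b)_7: α=-1, u≡2; β=0, v≡1 (mod 7); (2|7)=+1, (1|7)=+1; sign (−1)^0·+1^0·+1^-1 = +1.
(a,b)_13: α=3, u≡2; β=1, v≡6 (mod 13); (2|13)=-1, (6|13)=-1; sign (−1)^0·-1^1·-1^3 = +1.
(a,b)_2: α=11, β=1; u≡3, v≡7 (mod 8); ε(u)ε(v)=1·1, αω(v)=11·0, βω(u)=1·1; sum ≡ 0  ⇒  +1.
(a,b)_23: α=1, u≡2; β=0, v≡9 (mod 23); (2|23)=+1, (9|23)=+1; sign (−1)^0·+1^0·+1^1 = +1.
(a,b)_29: α=1, u≡1; β=0, v≡20 (mod 29); (1|29)=+1, (20|29)=+1; sign (−1)^0·+1^0·+1^1 = +1.
(a,b)_∞: sgn(2306486)=+, sgn(78)=+, so +1.
(a,b)_19: α=-1, u≡2; β=0, v≡2 (mod 19); (2|19)=-1, (2|19)=-1; sign (−1)^0·-1^0·-1^-1 = -1.
(a,b)_3: α=4, u≡2; β=1, v≡2 (mod 3); (2|3)=-1, (2|3)=-1; sign (−1)^0·-1^1·-1^4 = -1.
Ram(2306486, 78) = {3, 19}; no ℚ_3-point on the conic.

[3, 19]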